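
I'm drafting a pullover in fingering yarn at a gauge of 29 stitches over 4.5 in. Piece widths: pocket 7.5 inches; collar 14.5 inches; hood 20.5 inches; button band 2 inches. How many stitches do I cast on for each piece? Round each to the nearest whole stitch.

pocket 48; collar 93; hood 132; button band 13.

Rate = 29/4.5 = 6.444 sts per in.
pocket: 7.5 × 6.444 = 48.33 → 48.
collar: 14.5 × 6.444 = 93.44 → 93.
hood: 20.5 × 6.444 = 132.11 → 132.
button band: 2 × 6.444 = 12.89 → 13.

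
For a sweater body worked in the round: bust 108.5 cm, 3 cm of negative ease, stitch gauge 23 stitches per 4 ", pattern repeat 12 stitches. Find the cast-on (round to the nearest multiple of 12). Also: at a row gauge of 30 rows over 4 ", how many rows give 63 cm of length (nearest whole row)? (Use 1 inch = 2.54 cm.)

Cast on 240 stitches; work 186 rows.

Finished = 108.5 − 3 = 105.5 cm.
105.5 cm × 1/2.54 = 41.54 inches.
23/4 = 5.75 sts per in; 41.54 × 5.75 = 238.83 sts.
Nearest multiple of 12 → 240.
63 cm = 24.80 inches; × 7.5 = 186.02 → 186 rows.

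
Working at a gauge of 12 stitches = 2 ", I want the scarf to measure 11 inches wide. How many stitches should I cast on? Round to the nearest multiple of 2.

12 stitches / 2 in = 6 stitches per inch.
11 × 6 = 66.00 stitches.

66 stitches.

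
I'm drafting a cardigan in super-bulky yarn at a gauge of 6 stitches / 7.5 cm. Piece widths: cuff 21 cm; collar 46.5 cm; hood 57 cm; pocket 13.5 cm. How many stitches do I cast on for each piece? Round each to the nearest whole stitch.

cuff 17; collar 37; hood 46; pocket 11.

Rate = 6/7.5 = 0.8 sts per cm.
cuff: 21 × 0.8 = 16.80 → 17.
collar: 46.5 × 0.8 = 37.20 → 37.
hood: 57 × 0.8 = 45.60 → 46.
pocket: 13.5 × 0.8 = 10.80 → 11.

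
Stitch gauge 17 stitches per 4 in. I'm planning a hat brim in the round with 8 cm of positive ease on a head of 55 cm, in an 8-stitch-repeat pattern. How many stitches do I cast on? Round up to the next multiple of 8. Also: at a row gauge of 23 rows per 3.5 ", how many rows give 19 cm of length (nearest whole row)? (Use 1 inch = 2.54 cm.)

Cast on 112 stitches; work 49 rows.

Finished = 55 + 8 = 63 cm.
63 cm × 1/2.54 = 24.80 inches.
17/4 = 4.25 sts per in; 24.80 × 4.25 = 105.41 sts.
Next multiple of 8 → 112.
19 cm = 7.48 inches; × 6.571 = 49.16 → 49 rows.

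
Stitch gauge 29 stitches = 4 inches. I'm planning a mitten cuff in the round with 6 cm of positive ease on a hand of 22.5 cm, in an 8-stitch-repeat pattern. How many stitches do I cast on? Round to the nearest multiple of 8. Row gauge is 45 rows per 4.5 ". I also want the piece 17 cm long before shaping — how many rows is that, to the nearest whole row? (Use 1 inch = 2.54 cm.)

Finished = 22.5 + 6 = 28.5 cm.
28.5 cm × 1/2.54 = 11.22 inches.
29/4 = 7.25 sts per in; 11.22 × 7.25 = 81.35 sts.
Nearest multiple of 8 → 80.
17 cm = 6.69 inches; × 10 = 66.93 → 67 rows.

Cast on 80 stitches; work 67 rows.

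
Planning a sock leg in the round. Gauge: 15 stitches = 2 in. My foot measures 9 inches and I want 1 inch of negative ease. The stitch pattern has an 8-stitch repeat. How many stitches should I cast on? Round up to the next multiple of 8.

Finished = 9 − 1 = 8 inches.
15 / 2 = 7.5 sts/in.
8 × 7.5 = 60.00 sts.
Next multiple of 8: 64.

Cast on 64 stitches.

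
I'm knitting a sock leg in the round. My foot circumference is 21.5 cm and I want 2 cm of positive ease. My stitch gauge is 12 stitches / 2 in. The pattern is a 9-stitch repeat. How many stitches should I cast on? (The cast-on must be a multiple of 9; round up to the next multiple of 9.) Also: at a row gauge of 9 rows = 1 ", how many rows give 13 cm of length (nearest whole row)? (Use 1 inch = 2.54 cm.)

Cast on 63 stitches; work 46 rows.

Finished = 21.5 + 2 = 23.5 cm.
23.5 cm × 1/2.54 = 9.25 inches.
12/2 = 6 sts per in; 9.25 × 6 = 55.51 sts.
Next multiple of 9 → 63.
13 cm = 5.12 inches; × 9 = 46.06 → 46 rows.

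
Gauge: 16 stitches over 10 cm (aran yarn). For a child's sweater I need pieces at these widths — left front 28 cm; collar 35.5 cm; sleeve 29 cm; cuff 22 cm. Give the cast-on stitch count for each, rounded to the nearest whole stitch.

Rate = 16/10 = 1.6 sts per cm.
left front: 28 × 1.6 = 44.80 → 45.
collar: 35.5 × 1.6 = 56.80 → 57.
sleeve: 29 × 1.6 = 46.40 → 46.
cuff: 22 × 1.6 = 35.20 → 35.

left front 45; collar 57; sleeve 46; cuff 35.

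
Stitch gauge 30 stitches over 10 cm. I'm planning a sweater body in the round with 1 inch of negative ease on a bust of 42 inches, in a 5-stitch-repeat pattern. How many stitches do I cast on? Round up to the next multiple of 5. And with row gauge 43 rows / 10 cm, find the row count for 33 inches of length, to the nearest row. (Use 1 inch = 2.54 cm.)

Cast on 315 stitches; work 360 rows.

Finished = 42 − 1 = 41 inches.
41 inches × 2.54 = 104.14 cm.
30/10 = 3 sts per cm; 104.14 × 3 = 312.42 sts.
Next multiple of 5 → 315.
33 inches = 83.82 cm; × 4.3 = 360.43 → 360 rows.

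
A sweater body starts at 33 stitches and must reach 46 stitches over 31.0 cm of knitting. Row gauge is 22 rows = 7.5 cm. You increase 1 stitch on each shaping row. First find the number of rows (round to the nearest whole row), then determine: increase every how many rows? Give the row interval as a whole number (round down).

Rows = 31.0 × 2.933 = 90.9 → 91 rows.
Stitches to add: 13 → 13 shaping rows (at 1 st each).
91 / 13 = 7.00 → every 7 rows.

Increase every 7th row.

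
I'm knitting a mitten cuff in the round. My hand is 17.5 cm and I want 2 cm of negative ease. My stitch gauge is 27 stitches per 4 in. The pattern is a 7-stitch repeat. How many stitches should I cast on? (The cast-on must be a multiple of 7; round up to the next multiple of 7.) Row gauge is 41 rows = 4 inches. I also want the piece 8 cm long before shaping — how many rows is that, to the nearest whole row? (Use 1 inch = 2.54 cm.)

Cast on 42 stitches; work 32 rows.

Finished = 17.5 − 2 = 15.5 cm.
15.5 cm × 1/2.54 = 6.10 inches.
27/4 = 6.75 sts per in; 6.10 × 6.75 = 41.19 sts.
Next multiple of 7 → 42.
8 cm = 3.15 inches; × 10.25 = 32.28 → 32 rows.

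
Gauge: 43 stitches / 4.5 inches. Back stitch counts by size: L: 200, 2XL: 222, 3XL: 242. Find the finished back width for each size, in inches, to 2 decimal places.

L 20.93 inches; 2XL 23.23 inches; 3XL 25.33 inches.

43/4.5 = 9.556 sts per in.
L: 200 / 9.556 = 20.930 → 20.93 in.
2XL: 222 / 9.556 = 23.233 → 23.23 in.
3XL: 242 / 9.556 = 25.326 → 25.33 in.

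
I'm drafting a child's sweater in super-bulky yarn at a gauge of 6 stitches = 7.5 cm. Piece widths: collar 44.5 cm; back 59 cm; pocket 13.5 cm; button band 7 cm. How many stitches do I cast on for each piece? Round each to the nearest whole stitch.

Rate = 6/7.5 = 0.8 sts per cm.
collar: 44.5 × 0.8 = 35.60 → 36.
back: 59 × 0.8 = 47.20 → 47.
pocket: 13.5 × 0.8 = 10.80 → 11.
button band: 7 × 0.8 = 5.60 → 6.

collar 36; back 47; pocket 11; button band 6.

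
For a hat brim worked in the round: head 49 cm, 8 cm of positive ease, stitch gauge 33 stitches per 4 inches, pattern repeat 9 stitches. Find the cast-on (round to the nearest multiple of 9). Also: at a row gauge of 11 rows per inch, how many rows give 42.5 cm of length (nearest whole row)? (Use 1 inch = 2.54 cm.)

Cast on 189 stitches; work 184 rows.

Finished = 49 + 8 = 57 cm.
57 cm × 1/2.54 = 22.44 inches.
33/4 = 8.25 sts per in; 22.44 × 8.25 = 185.14 sts.
Nearest multiple of 9 → 189.
42.5 cm = 16.73 inches; × 11 = 184.06 → 184 rows.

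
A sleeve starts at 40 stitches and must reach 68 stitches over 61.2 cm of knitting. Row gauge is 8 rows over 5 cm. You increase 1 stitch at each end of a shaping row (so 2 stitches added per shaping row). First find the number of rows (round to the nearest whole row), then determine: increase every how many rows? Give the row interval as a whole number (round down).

Rows = 61.2 × 1.6 = 97.9 → 98 rows.
Stitches to add: 28 → 14 shaping rows (at 2 st each).
98 / 14 = 7.00 → every 7 rows.

Increase every 7th row.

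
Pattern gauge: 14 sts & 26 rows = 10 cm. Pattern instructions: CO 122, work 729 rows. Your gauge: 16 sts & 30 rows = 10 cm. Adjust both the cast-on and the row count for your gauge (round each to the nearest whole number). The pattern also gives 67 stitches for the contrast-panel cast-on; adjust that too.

Cast on 139 stitches; work 841 rows; contrast-panel cast-on 77 stitches.

Stitches: 122 × 16/14 = 139.43 → 139.
Rows: 729 × 30/26 = 841.15 → 841.
contrast-panel cast-on: 67 × 16/14 = 76.57 → 77.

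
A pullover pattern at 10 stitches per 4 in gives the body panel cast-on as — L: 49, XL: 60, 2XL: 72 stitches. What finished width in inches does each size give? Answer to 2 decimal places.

10/4 = 2.5 sts per in.
L: 49 / 2.5 = 19.600 → 19.60 in.
XL: 60 / 2.5 = 24.000 → 24.00 in.
2XL: 72 / 2.5 = 28.800 → 28.80 in.

L 19.60 inches; XL 24.00 inches; 2XL 28.80 inches.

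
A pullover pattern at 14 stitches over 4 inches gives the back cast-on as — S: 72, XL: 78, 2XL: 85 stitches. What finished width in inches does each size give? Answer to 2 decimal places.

14/4 = 3.5 sts per in.
S: 72 / 3.5 = 20.571 → 20.57 in.
XL: 78 / 3.5 = 22.286 → 22.29 in.
2XL: 85 / 3.5 = 24.286 → 24.29 in.

S 20.57 inches; XL 22.29 inches; 2XL 24.29 inches.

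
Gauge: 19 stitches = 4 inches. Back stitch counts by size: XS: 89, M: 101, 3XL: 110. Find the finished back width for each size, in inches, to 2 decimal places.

XS 18.74 inches; M 21.26 inches; 3XL 23.16 inches.

19/4 = 4.75 sts per in.
XS: 89 / 4.75 = 18.737 → 18.74 in.
M: 101 / 4.75 = 21.263 → 21.26 in.
3XL: 110 / 4.75 = 23.158 → 23.16 in.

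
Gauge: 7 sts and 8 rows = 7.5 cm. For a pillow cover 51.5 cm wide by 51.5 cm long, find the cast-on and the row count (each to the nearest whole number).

Cast on 48 stitches and work 55 rows.

Stitch gauge = 7/7.5 = 0.933 sts/cm; 51.5 × 0.933 = 48.07 → 48 sts.
Row gauge = 8/7.5 = 1.067 rows/cm; 51.5 × 1.067 = 54.93 → 55 rows.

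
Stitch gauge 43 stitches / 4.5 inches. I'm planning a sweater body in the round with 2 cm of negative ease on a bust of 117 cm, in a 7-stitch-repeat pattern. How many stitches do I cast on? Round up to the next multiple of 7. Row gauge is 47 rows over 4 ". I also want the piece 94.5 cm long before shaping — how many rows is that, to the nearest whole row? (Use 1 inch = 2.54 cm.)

Cast on 434 stitches; work 437 rows.

Finished = 117 − 2 = 115 cm.
115 cm × 1/2.54 = 45.28 inches.
43/4.5 = 9.556 sts per in; 45.28 × 9.556 = 432.63 sts.
Next multiple of 7 → 434.
94.5 cm = 37.20 inches; × 11.75 = 437.16 → 437 rows.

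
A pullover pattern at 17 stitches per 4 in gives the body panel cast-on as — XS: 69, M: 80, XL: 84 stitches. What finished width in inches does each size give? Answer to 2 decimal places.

XS 16.24 inches; M 18.82 inches; XL 19.76 inches.

17/4 = 4.25 sts per in.
XS: 69 / 4.25 = 16.235 → 16.24 in.
M: 80 / 4.25 = 18.824 → 18.82 in.
XL: 84 / 4.25 = 19.765 → 19.76 in.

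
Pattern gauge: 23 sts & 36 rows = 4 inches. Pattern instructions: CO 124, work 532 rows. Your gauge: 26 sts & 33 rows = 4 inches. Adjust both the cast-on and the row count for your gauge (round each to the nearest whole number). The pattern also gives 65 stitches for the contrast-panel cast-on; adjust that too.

Stitches: 124 × 26/23 = 140.17 → 140.
Rows: 532 × 33/36 = 487.67 → 488.
contrast-panel cast-on: 65 × 26/23 = 73.48 → 73.

Cast on 140 stitches; work 488 rows; contrast-panel cast-on 73 stitches.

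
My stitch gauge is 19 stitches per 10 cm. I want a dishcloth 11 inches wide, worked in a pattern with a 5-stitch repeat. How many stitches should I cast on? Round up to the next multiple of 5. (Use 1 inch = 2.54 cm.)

Cast on 55 stitches.

11 in = 11 × 2.54 = 27.94 cm.
19 / 10 = 1.9 sts/cm.
27.94 × 1.9 = 53.09 sts.
→ 55.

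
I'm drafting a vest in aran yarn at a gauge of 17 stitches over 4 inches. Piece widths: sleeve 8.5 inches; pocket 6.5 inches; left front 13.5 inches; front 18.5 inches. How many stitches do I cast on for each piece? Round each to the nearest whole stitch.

Rate = 17/4 = 4.25 sts per in.
sleeve: 8.5 × 4.25 = 36.12 → 36.
pocket: 6.5 × 4.25 = 27.62 → 28.
left front: 13.5 × 4.25 = 57.38 → 57.
front: 18.5 × 4.25 = 78.62 → 79.

sleeve 36; pocket 28; left front 57; front 79.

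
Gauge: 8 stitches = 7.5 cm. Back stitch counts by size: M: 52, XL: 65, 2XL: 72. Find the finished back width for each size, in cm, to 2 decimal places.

8/7.5 = 1.067 sts per cm.
M: 52 / 1.067 = 48.750 → 48.75 cm.
XL: 65 / 1.067 = 60.938 → 60.94 cm.
2XL: 72 / 1.067 = 67.500 → 67.50 cm.

M 48.75 cm; XL 60.94 cm; 2XL 67.50 cm.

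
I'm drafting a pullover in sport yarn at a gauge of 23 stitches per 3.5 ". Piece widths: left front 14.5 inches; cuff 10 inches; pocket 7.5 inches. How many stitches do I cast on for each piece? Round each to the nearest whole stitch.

left front 95; cuff 66; pocket 49.

Rate = 23/3.5 = 6.571 sts per in.
left front: 14.5 × 6.571 = 95.29 → 95.
cuff: 10 × 6.571 = 65.71 → 66.
pocket: 7.5 × 6.571 = 49.29 → 49.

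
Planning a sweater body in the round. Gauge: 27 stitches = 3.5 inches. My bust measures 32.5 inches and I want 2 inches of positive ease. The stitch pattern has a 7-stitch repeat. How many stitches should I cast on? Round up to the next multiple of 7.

273 stitches.

Finished = 32.5 + 2 = 34.5 inches.
27 / 3.5 = 7.714 sts/in.
34.5 × 7.714 = 266.14 sts.
Next multiple of 7: 273.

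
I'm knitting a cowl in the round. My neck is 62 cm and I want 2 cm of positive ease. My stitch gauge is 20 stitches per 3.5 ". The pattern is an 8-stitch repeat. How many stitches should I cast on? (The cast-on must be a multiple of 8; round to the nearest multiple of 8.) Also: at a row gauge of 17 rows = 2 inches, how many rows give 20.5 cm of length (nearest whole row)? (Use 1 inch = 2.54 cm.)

Finished = 62 + 2 = 64 cm.
64 cm × 1/2.54 = 25.20 inches.
20/3.5 = 5.714 sts per in; 25.20 × 5.714 = 143.98 sts.
Nearest multiple of 8 → 144.
20.5 cm = 8.07 inches; × 8.5 = 68.60 → 69 rows.

Cast on 144 stitches; work 69 rows.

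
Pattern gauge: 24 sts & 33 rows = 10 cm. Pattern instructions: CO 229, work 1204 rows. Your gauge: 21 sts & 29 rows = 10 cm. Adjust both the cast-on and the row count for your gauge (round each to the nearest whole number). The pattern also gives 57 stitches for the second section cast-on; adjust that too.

Cast on 200 stitches; work 1058 rows; second section cast-on 50 stitches.

Stitches: 229 × 21/24 = 200.38 → 200.
Rows: 1204 × 29/33 = 1058.06 → 1058.
second section cast-on: 57 × 21/24 = 49.88 → 50.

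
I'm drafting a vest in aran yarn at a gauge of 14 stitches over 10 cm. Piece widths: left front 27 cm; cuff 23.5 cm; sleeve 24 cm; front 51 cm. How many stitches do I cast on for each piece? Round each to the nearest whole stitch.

left front 38; cuff 33; sleeve 34; front 71.

Rate = 14/10 = 1.4 sts per cm.
left front: 27 × 1.4 = 37.80 → 38.
cuff: 23.5 × 1.4 = 32.90 → 33.
sleeve: 24 × 1.4 = 33.60 → 34.
front: 51 × 1.4 = 71.40 → 71.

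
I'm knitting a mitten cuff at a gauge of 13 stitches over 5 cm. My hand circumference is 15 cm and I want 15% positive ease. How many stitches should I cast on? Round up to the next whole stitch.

Finished = 15 × 1.15 = 17.25 cm.
13 / 5 = 2.6 sts per cm.
17.25 × 2.6 = 44.85 sts.
→ 45 sts.

45 stitches.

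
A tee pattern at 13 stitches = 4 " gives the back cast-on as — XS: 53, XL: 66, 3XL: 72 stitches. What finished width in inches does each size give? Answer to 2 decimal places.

13/4 = 3.25 sts per in.
XS: 53 / 3.25 = 16.308 → 16.31 in.
XL: 66 / 3.25 = 20.308 → 20.31 in.
3XL: 72 / 3.25 = 22.154 → 22.15 in.

XS 16.31 inches; XL 20.31 inches; 3XL 22.15 inches.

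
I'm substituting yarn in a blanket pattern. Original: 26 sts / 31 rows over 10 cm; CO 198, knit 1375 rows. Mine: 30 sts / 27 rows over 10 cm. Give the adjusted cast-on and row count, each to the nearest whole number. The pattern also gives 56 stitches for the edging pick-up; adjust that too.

Cast on 228 stitches; work 1198 rows; edging pick-up 65 stitches.

Stitches: 198 × 30/26 = 228.46 → 228.
Rows: 1375 × 27/31 = 1197.58 → 1198.
edging pick-up: 56 × 30/26 = 64.62 → 65.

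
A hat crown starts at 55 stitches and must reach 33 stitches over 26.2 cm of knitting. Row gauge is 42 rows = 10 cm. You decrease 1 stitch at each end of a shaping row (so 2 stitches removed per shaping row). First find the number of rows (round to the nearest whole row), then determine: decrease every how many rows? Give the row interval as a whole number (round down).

Decrease every 10th row.

Rows = 26.2 × 4.2 = 110.0 → 110 rows.
Stitches to remove: 22 → 11 shaping rows (at 2 st each).
110 / 11 = 10.00 → every 10 rows.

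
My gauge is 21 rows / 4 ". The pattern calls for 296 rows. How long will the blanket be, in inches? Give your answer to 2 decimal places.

56.38 inches.

21 rows / 4 inch = 5.25 rows per inch.
296 / 5.25 = 56.381 inches.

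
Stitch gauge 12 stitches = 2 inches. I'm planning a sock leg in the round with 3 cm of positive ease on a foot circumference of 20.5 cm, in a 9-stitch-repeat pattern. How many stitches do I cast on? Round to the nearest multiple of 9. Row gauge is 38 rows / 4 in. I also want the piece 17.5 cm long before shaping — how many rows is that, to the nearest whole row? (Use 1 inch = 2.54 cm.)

Cast on 54 stitches; work 65 rows.

Finished = 20.5 + 3 = 23.5 cm.
23.5 cm × 1/2.54 = 9.25 inches.
12/2 = 6 sts per in; 9.25 × 6 = 55.51 sts.
Nearest multiple of 9 → 54.
17.5 cm = 6.89 inches; × 9.5 = 65.45 → 65 rows.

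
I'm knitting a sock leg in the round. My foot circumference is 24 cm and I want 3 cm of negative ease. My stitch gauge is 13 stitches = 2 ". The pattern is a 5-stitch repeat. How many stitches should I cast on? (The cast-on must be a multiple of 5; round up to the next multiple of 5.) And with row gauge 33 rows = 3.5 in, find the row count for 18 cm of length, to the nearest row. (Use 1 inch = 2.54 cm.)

Finished = 24 − 3 = 21 cm.
21 cm × 1/2.54 = 8.27 inches.
13/2 = 6.5 sts per in; 8.27 × 6.5 = 53.74 sts.
Next multiple of 5 → 55.
18 cm = 7.09 inches; × 9.429 = 66.82 → 67 rows.

Cast on 55 stitches; work 67 rows.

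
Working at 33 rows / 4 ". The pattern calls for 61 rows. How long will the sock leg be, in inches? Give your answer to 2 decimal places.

33 rows / 4 inch = 8.25 rows per inch.
61 / 8.25 = 7.394 inches.

7.39 inches.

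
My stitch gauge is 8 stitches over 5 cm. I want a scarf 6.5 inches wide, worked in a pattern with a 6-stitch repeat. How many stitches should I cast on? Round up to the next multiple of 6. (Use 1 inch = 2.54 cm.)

30 stitches.

6.5 in = 6.5 × 2.54 = 16.51 cm.
8 / 5 = 1.6 sts/cm.
16.51 × 1.6 = 26.42 sts.
→ 30.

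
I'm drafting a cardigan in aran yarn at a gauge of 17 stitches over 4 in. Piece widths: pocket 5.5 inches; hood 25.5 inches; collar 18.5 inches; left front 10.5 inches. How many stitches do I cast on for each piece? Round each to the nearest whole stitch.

Rate = 17/4 = 4.25 sts per in.
pocket: 5.5 × 4.25 = 23.38 → 23.
hood: 25.5 × 4.25 = 108.38 → 108.
collar: 18.5 × 4.25 = 78.62 → 79.
left front: 10.5 × 4.25 = 44.62 → 45.

pocket 23; hood 108; collar 79; left front 45.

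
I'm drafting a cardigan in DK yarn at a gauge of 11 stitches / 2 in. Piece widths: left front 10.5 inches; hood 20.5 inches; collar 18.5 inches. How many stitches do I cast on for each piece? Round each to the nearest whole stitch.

left front 58; hood 113; collar 102.

Rate = 11/2 = 5.5 sts per in.
left front: 10.5 × 5.5 = 57.75 → 58.
hood: 20.5 × 5.5 = 112.75 → 113.
collar: 18.5 × 5.5 = 101.75 → 102.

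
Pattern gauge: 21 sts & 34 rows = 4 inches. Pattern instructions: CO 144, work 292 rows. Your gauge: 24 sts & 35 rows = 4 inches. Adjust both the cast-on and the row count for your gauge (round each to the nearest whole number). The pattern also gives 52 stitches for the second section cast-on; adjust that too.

Stitches: 144 × 24/21 = 164.57 → 165.
Rows: 292 × 35/34 = 300.59 → 301.
second section cast-on: 52 × 24/21 = 59.43 → 59.

Cast on 165 stitches; work 301 rows; second section cast-on 59 stitches.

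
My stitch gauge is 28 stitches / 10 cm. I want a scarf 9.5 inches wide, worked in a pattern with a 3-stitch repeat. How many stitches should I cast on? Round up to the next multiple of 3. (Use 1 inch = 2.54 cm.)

9.5 in = 9.5 × 2.54 = 24.13 cm.
28 / 10 = 2.8 sts/cm.
24.13 × 2.8 = 67.56 sts.
→ 69.

CO 69 sts.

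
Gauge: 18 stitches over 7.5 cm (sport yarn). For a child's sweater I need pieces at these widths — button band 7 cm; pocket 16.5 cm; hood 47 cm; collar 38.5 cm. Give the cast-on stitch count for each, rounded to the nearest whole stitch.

Rate = 18/7.5 = 2.4 sts per cm.
button band: 7 × 2.4 = 16.80 → 17.
pocket: 16.5 × 2.4 = 39.60 → 40.
hood: 47 × 2.4 = 112.80 → 113.
collar: 38.5 × 2.4 = 92.40 → 92.

button band 17; pocket 40; hood 113; collar 92.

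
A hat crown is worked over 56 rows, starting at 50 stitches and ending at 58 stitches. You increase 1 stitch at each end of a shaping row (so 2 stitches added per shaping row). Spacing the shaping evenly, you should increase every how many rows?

Increase every 14th row.

Stitches to add: |58 − 50| = 8.
Shaping rows needed: 8 / 2 = 4.
56 rows / 4 = every 14 rows.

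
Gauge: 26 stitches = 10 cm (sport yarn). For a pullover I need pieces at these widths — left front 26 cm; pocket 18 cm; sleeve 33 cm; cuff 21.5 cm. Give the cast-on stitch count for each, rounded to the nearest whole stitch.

left front 68; pocket 47; sleeve 86; cuff 56.

Rate = 26/10 = 2.6 sts per cm.
left front: 26 × 2.6 = 67.60 → 68.
pocket: 18 × 2.6 = 46.80 → 47.
sleeve: 33 × 2.6 = 85.80 → 86.
cuff: 21.5 × 2.6 = 55.90 → 56.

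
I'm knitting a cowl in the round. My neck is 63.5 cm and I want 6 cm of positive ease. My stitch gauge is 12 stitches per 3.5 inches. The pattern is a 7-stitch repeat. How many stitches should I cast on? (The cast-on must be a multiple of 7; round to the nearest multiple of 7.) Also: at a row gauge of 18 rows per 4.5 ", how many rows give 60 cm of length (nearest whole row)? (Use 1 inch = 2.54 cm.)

Finished = 63.5 + 6 = 69.5 cm.
69.5 cm × 1/2.54 = 27.36 inches.
12/3.5 = 3.429 sts per in; 27.36 × 3.429 = 93.81 sts.
Nearest multiple of 7 → 91.
60 cm = 23.62 inches; × 4 = 94.49 → 94 rows.

Cast on 91 stitches; work 94 rows.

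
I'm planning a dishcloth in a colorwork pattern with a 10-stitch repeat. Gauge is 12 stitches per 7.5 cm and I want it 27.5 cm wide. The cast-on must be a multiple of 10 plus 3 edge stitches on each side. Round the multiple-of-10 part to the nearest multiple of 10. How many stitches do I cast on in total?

CO 46 sts.

12 / 7.5 = 1.6 sts per cm.
27.5 × 1.6 = 44.00 sts.
Less 6 edge sts → 38.00 for the repeat.
Nearest multiple of 10: 40.
Add back 6 edge sts → 46.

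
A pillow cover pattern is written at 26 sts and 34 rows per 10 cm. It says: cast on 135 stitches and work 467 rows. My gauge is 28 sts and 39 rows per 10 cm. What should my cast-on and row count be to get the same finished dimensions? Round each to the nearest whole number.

Stitches: 135 × 28/26 = 145.38 → 145.
Rows: 467 × 39/34 = 535.68 → 536.

Cast on 145 stitches; work 536 rows.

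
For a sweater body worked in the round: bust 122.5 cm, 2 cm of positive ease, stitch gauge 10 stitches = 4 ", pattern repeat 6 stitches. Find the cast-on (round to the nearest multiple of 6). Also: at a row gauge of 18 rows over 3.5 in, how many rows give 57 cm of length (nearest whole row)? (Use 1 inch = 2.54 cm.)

Finished = 122.5 + 2 = 124.5 cm.
124.5 cm × 1/2.54 = 49.02 inches.
10/4 = 2.5 sts per in; 49.02 × 2.5 = 122.54 sts.
Nearest multiple of 6 → 120.
57 cm = 22.44 inches; × 5.143 = 115.41 → 115 rows.

Cast on 120 stitches; work 115 rows.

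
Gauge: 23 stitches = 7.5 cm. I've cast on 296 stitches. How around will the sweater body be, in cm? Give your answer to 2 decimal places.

96.52 cm.

23 stitches / 7.5 cm = 3.067 stitches per cm.
296 / 3.067 = 96.522 cm.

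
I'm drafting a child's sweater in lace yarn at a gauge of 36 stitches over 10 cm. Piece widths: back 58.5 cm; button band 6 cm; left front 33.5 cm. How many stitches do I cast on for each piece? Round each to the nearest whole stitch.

back 211; button band 22; left front 121.

Rate = 36/10 = 3.6 sts per cm.
back: 58.5 × 3.6 = 210.60 → 211.
button band: 6 × 3.6 = 21.60 → 22.
left front: 33.5 × 3.6 = 120.60 → 121.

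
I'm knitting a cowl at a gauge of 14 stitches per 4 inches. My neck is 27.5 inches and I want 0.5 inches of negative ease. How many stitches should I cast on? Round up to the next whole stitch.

Cast on 95 stitches.

Finished = 27.5 − 0.5 = 27 in.
14 / 4 = 3.5 sts per inch.
27.00 × 3.5 = 94.50 sts.
→ 95 sts.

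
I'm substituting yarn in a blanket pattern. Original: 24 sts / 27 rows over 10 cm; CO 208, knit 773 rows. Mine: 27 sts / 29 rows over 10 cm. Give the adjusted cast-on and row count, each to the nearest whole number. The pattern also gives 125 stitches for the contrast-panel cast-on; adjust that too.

Cast on 234 stitches; work 830 rows; contrast-panel cast-on 141 stitches.

Stitches: 208 × 27/24 = 234.00 → 234.
Rows: 773 × 29/27 = 830.26 → 830.
contrast-panel cast-on: 125 × 27/24 = 140.62 → 141.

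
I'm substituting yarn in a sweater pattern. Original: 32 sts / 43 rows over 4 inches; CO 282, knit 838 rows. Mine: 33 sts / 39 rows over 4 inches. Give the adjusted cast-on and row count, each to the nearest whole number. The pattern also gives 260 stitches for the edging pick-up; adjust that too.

Cast on 291 stitches; work 760 rows; edging pick-up 268 stitches.

Stitches: 282 × 33/32 = 290.81 → 291.
Rows: 838 × 39/43 = 760.05 → 760.
edging pick-up: 260 × 33/32 = 268.12 → 268.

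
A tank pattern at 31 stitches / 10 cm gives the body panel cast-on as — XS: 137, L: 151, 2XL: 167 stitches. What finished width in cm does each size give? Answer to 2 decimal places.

XS 44.19 cm; L 48.71 cm; 2XL 53.87 cm.

31/10 = 3.1 sts per cm.
XS: 137 / 3.1 = 44.194 → 44.19 cm.
L: 151 / 3.1 = 48.710 → 48.71 cm.
2XL: 167 / 3.1 = 53.871 → 53.87 cm.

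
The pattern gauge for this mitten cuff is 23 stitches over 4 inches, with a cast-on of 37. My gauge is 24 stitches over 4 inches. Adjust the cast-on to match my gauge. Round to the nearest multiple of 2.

38 stitches.

Scale factor = 24 / 23 = 1.043.
37 × 24 / 23 = 38.61 sts.
→ 38 sts.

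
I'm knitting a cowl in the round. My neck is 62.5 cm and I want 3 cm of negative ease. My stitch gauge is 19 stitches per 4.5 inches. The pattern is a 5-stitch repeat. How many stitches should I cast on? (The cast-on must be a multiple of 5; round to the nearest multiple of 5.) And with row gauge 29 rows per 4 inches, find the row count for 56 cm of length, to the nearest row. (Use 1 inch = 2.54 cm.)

Finished = 62.5 − 3 = 59.5 cm.
59.5 cm × 1/2.54 = 23.43 inches.
19/4.5 = 4.222 sts per in; 23.43 × 4.222 = 98.91 sts.
Nearest multiple of 5 → 100.
56 cm = 22.05 inches; × 7.25 = 159.84 → 160 rows.

Cast on 100 stitches; work 160 rows.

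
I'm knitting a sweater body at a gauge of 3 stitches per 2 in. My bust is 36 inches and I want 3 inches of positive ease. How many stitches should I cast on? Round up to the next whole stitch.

Finished = 36 + 3 = 39 in.
3 / 2 = 1.5 sts per inch.
39.00 × 1.5 = 58.50 sts.
→ 59 sts.

59 stitches.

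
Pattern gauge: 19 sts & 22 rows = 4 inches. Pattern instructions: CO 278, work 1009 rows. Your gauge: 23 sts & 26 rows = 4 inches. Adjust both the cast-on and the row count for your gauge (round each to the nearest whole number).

Stitches: 278 × 23/19 = 336.53 → 337.
Rows: 1009 × 26/22 = 1192.45 → 1192.

Cast on 337 stitches; work 1192 rows.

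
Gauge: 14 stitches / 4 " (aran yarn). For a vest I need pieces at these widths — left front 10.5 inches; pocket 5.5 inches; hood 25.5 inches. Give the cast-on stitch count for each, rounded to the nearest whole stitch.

Rate = 14/4 = 3.5 sts per in.
left front: 10.5 × 3.5 = 36.75 → 37.
pocket: 5.5 × 3.5 = 19.25 → 19.
hood: 25.5 × 3.5 = 89.25 → 89.

left front 37; pocket 19; hood 89.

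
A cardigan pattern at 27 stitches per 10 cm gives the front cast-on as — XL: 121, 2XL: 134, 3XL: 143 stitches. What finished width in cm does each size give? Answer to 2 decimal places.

27/10 = 2.7 sts per cm.
XL: 121 / 2.7 = 44.815 → 44.81 cm.
2XL: 134 / 2.7 = 49.630 → 49.63 cm.
3XL: 143 / 2.7 = 52.963 → 52.96 cm.

XL 44.81 cm; 2XL 49.63 cm; 3XL 52.96 cm.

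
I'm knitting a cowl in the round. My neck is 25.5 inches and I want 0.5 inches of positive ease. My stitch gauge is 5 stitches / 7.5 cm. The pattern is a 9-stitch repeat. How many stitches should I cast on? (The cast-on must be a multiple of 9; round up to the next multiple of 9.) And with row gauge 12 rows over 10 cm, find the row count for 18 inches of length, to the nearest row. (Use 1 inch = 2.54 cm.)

Finished = 25.5 + 0.5 = 26 inches.
26 inches × 2.54 = 66.04 cm.
5/7.5 = 0.667 sts per cm; 66.04 × 0.667 = 44.03 sts.
Next multiple of 9 → 45.
18 inches = 45.72 cm; × 1.2 = 54.86 → 55 rows.

Cast on 45 stitches; work 55 rows.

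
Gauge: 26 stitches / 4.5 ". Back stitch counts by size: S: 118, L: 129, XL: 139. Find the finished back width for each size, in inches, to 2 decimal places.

26/4.5 = 5.778 sts per in.
S: 118 / 5.778 = 20.423 → 20.42 in.
L: 129 / 5.778 = 22.327 → 22.33 in.
XL: 139 / 5.778 = 24.058 → 24.06 in.

S 20.42 inches; L 22.33 inches; XL 24.06 inches.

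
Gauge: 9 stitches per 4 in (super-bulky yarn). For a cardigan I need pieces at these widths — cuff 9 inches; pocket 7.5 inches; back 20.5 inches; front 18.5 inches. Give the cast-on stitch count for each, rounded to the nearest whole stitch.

cuff 20; pocket 17; back 46; front 42.

Rate = 9/4 = 2.25 sts per in.
cuff: 9 × 2.25 = 20.25 → 20.
pocket: 7.5 × 2.25 = 16.88 → 17.
back: 20.5 × 2.25 = 46.12 → 46.
front: 18.5 × 2.25 = 41.62 → 42.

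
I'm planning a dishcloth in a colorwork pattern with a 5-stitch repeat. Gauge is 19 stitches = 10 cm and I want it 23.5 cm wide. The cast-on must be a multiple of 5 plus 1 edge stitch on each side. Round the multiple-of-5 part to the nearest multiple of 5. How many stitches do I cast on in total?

Cast on 47 stitches.

19 / 10 = 1.9 sts per cm.
23.5 × 1.9 = 44.65 sts.
Less 2 edge sts → 42.65 for the repeat.
Nearest multiple of 5: 45.
Add back 2 edge sts → 47.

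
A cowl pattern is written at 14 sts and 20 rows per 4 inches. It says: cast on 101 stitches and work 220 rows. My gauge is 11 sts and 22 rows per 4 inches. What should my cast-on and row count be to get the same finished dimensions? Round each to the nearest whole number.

Cast on 79 stitches; work 242 rows.

Stitches: 101 × 11/14 = 79.36 → 79.
Rows: 220 × 22/20 = 242.00 → 242.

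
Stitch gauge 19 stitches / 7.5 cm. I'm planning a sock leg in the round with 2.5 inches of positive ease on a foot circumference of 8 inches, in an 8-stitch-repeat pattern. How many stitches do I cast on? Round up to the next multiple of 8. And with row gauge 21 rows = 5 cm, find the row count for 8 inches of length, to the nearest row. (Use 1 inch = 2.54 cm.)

Finished = 8 + 2.5 = 10.5 inches.
10.5 inches × 2.54 = 26.67 cm.
19/7.5 = 2.533 sts per cm; 26.67 × 2.533 = 67.56 sts.
Next multiple of 8 → 72.
8 inches = 20.32 cm; × 4.2 = 85.34 → 85 rows.

Cast on 72 stitches; work 85 rows.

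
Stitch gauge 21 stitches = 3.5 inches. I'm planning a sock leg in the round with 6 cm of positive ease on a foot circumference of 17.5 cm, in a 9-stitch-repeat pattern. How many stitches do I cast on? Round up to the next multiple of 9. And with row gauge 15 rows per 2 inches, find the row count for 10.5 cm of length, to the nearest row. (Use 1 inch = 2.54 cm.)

Cast on 63 stitches; work 31 rows.

Finished = 17.5 + 6 = 23.5 cm.
23.5 cm × 1/2.54 = 9.25 inches.
21/3.5 = 6 sts per in; 9.25 × 6 = 55.51 sts.
Next multiple of 9 → 63.
10.5 cm = 4.13 inches; × 7.5 = 31.00 → 31 rows.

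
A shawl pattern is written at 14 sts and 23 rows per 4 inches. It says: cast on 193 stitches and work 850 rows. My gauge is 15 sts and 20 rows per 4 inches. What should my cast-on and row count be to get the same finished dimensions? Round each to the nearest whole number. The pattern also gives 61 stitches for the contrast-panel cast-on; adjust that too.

Stitches: 193 × 15/14 = 206.79 → 207.
Rows: 850 × 20/23 = 739.13 → 739.
contrast-panel cast-on: 61 × 15/14 = 65.36 → 65.

Cast on 207 stitches; work 739 rows; contrast-panel cast-on 65 stitches.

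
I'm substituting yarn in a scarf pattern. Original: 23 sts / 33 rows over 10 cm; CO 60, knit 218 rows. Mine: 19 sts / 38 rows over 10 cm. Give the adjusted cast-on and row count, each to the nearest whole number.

Cast on 50 stitches; work 251 rows.

Stitches: 60 × 19/23 = 49.57 → 50.
Rows: 218 × 38/33 = 251.03 → 251.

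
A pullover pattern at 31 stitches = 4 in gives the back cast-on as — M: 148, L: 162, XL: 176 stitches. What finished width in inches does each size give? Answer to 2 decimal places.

31/4 = 7.75 sts per in.
M: 148 / 7.75 = 19.097 → 19.10 in.
L: 162 / 7.75 = 20.903 → 20.90 in.
XL: 176 / 7.75 = 22.710 → 22.71 in.

M 19.10 inches; L 20.90 inches; XL 22.71 inches.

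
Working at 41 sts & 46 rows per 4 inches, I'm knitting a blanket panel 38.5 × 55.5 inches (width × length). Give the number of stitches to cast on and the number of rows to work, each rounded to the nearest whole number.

Stitch gauge = 41/4 = 10.25 sts/in; 38.5 × 10.25 = 394.62 → 395 sts.
Row gauge = 46/4 = 11.5 rows/in; 55.5 × 11.5 = 638.25 → 638 rows.

Cast on 395 stitches and work 638 rows.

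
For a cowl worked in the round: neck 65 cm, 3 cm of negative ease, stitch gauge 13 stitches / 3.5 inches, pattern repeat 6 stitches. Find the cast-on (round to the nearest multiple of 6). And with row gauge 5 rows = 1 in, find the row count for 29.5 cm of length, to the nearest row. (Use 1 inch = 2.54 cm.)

Cast on 90 stitches; work 58 rows.

Finished = 65 − 3 = 62 cm.
62 cm × 1/2.54 = 24.41 inches.
13/3.5 = 3.714 sts per in; 24.41 × 3.714 = 90.66 sts.
Nearest multiple of 6 → 90.
29.5 cm = 11.61 inches; × 5 = 58.07 → 58 rows.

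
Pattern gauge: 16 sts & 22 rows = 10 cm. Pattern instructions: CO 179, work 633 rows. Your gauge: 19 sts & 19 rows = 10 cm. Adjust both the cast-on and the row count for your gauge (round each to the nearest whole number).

Stitches: 179 × 19/16 = 212.56 → 213.
Rows: 633 × 19/22 = 546.68 → 547.

Cast on 213 stitches; work 547 rows.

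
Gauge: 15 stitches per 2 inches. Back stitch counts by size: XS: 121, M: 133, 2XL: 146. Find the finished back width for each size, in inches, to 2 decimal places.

XS 16.13 inches; M 17.73 inches; 2XL 19.47 inches.

15/2 = 7.5 sts per in.
XS: 121 / 7.5 = 16.133 → 16.13 in.
M: 133 / 7.5 = 17.733 → 17.73 in.
2XL: 146 / 7.5 = 19.467 → 19.47 in.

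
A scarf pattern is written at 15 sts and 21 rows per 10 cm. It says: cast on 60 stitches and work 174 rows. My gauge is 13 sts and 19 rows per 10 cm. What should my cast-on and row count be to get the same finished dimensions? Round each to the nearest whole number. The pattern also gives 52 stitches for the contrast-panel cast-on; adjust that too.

Cast on 52 stitches; work 157 rows; contrast-panel cast-on 45 stitches.

Stitches: 60 × 13/15 = 52.00 → 52.
Rows: 174 × 19/21 = 157.43 → 157.
contrast-panel cast-on: 52 × 13/15 = 45.07 → 45.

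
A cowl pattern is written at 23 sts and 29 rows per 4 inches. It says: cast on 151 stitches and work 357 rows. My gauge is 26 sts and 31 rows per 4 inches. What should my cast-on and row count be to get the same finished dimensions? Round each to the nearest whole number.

Cast on 171 stitches; work 382 rows.

Stitches: 151 × 26/23 = 170.70 → 171.
Rows: 357 × 31/29 = 381.62 → 382.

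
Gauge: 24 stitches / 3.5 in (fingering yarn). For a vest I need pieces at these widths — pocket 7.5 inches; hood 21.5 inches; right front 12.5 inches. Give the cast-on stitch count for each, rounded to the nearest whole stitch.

Rate = 24/3.5 = 6.857 sts per in.
pocket: 7.5 × 6.857 = 51.43 → 51.
hood: 21.5 × 6.857 = 147.43 → 147.
right front: 12.5 × 6.857 = 85.71 → 86.

pocket 51; hood 147; right front 86.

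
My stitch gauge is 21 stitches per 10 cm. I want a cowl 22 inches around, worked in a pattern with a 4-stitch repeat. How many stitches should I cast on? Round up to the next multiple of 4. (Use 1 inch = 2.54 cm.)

22 in = 22 × 2.54 = 55.88 cm.
21 / 10 = 2.1 sts/cm.
55.88 × 2.1 = 117.35 sts.
→ 120.

Cast on 120 stitches.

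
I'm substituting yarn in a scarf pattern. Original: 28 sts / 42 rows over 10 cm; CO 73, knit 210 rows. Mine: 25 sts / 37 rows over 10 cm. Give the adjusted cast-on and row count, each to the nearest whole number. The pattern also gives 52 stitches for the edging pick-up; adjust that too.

Stitches: 73 × 25/28 = 65.18 → 65.
Rows: 210 × 37/42 = 185.00 → 185.
edging pick-up: 52 × 25/28 = 46.43 → 46.

Cast on 65 stitches; work 185 rows; edging pick-up 46 stitches.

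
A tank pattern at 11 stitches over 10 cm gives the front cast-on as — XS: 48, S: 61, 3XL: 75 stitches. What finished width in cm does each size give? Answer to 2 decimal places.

XS 43.64 cm; S 55.45 cm; 3XL 68.18 cm.

11/10 = 1.1 sts per cm.
XS: 48 / 1.1 = 43.636 → 43.64 cm.
S: 61 / 1.1 = 55.455 → 55.45 cm.
3XL: 75 / 1.1 = 68.182 → 68.18 cm.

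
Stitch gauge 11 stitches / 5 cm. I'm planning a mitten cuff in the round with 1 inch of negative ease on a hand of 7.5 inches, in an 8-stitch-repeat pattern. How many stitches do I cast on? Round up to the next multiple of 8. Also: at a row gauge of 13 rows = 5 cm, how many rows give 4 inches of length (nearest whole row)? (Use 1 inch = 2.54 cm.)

Cast on 40 stitches; work 26 rows.

Finished = 7.5 − 1 = 6.5 inches.
6.5 inches × 2.54 = 16.51 cm.
11/5 = 2.2 sts per cm; 16.51 × 2.2 = 36.32 sts.
Next multiple of 8 → 40.
4 inches = 10.16 cm; × 2.6 = 26.42 → 26 rows.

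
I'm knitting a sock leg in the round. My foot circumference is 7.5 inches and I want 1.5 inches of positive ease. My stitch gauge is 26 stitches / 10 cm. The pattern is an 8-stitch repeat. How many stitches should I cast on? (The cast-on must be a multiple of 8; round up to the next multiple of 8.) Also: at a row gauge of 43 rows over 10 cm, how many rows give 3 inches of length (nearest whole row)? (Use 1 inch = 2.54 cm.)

Cast on 64 stitches; work 33 rows.

Finished = 7.5 + 1.5 = 9 inches.
9 inches × 2.54 = 22.86 cm.
26/10 = 2.6 sts per cm; 22.86 × 2.6 = 59.44 sts.
Next multiple of 8 → 64.
3 inches = 7.62 cm; × 4.3 = 32.77 → 33 rows.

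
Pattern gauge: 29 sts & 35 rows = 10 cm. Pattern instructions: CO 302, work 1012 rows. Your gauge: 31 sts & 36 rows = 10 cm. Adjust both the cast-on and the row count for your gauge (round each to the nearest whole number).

Stitches: 302 × 31/29 = 322.83 → 323.
Rows: 1012 × 36/35 = 1040.91 → 1041.

Cast on 323 stitches; work 1041 rows.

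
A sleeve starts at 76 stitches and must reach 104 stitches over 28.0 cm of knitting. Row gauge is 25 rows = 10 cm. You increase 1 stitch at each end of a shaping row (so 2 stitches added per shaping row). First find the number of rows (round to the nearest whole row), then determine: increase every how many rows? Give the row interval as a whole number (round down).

Rows = 28.0 × 2.5 = 70.0 → 70 rows.
Stitches to add: 28 → 14 shaping rows (at 2 st each).
70 / 14 = 5.00 → every 5 rows.

Increase every 5th row.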